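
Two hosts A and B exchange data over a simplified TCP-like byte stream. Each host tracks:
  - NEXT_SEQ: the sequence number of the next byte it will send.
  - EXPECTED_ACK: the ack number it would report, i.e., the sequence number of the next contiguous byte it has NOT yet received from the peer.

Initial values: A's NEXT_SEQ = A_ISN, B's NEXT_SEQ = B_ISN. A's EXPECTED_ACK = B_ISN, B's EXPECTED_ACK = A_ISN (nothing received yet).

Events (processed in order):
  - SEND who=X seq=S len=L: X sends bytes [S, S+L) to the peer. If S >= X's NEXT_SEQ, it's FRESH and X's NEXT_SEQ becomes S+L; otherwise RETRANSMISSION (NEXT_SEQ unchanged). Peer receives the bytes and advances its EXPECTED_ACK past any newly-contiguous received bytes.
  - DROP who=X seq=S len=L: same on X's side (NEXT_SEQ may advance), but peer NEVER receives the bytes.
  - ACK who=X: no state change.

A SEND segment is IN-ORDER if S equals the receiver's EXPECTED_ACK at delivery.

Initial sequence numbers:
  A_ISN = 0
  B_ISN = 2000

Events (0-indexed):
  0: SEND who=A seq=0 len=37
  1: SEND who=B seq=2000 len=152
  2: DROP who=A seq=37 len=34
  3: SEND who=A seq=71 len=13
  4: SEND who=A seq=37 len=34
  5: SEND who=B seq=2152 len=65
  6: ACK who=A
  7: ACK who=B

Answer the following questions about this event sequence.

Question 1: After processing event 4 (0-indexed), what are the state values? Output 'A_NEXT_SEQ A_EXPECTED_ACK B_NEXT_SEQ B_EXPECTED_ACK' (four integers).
After event 0: A_seq=37 A_ack=2000 B_seq=2000 B_ack=37
After event 1: A_seq=37 A_ack=2152 B_seq=2152 B_ack=37
After event 2: A_seq=71 A_ack=2152 B_seq=2152 B_ack=37
After event 3: A_seq=84 A_ack=2152 B_seq=2152 B_ack=37
After event 4: A_seq=84 A_ack=2152 B_seq=2152 B_ack=84

84 2152 2152 84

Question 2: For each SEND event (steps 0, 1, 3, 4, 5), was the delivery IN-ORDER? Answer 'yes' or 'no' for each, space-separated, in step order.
Step 0: SEND seq=0 -> in-order
Step 1: SEND seq=2000 -> in-order
Step 3: SEND seq=71 -> out-of-order
Step 4: SEND seq=37 -> in-order
Step 5: SEND seq=2152 -> in-order

Answer: yes yes no yes yes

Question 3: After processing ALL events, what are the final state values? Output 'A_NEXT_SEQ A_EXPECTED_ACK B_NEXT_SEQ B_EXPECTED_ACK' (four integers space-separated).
After event 0: A_seq=37 A_ack=2000 B_seq=2000 B_ack=37
After event 1: A_seq=37 A_ack=2152 B_seq=2152 B_ack=37
After event 2: A_seq=71 A_ack=2152 B_seq=2152 B_ack=37
After event 3: A_seq=84 A_ack=2152 B_seq=2152 B_ack=37
After event 4: A_seq=84 A_ack=2152 B_seq=2152 B_ack=84
After event 5: A_seq=84 A_ack=2217 B_seq=2217 B_ack=84
After event 6: A_seq=84 A_ack=2217 B_seq=2217 B_ack=84
After event 7: A_seq=84 A_ack=2217 B_seq=2217 B_ack=84

Answer: 84 2217 2217 84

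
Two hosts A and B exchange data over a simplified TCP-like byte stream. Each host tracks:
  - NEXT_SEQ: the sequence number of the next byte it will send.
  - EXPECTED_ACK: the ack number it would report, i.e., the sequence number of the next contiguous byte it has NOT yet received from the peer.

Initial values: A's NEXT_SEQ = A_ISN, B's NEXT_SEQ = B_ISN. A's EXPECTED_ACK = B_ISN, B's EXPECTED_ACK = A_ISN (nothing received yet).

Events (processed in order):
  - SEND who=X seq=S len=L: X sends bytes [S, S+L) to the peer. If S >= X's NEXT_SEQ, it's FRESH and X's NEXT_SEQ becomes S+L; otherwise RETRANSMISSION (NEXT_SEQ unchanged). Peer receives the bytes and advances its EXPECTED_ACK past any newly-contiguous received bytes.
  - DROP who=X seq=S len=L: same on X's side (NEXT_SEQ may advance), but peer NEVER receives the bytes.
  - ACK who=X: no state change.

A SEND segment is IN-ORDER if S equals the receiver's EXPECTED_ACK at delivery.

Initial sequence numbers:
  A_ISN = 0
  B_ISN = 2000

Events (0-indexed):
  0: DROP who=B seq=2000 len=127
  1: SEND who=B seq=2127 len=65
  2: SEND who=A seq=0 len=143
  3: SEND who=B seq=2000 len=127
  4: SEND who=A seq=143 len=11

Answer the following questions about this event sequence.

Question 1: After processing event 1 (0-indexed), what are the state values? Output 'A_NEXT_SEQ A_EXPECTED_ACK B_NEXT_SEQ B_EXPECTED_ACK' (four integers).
After event 0: A_seq=0 A_ack=2000 B_seq=2127 B_ack=0
After event 1: A_seq=0 A_ack=2000 B_seq=2192 B_ack=0

0 2000 2192 0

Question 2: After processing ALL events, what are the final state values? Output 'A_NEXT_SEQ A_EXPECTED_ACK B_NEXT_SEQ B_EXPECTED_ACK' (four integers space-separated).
After event 0: A_seq=0 A_ack=2000 B_seq=2127 B_ack=0
After event 1: A_seq=0 A_ack=2000 B_seq=2192 B_ack=0
After event 2: A_seq=143 A_ack=2000 B_seq=2192 B_ack=143
After event 3: A_seq=143 A_ack=2192 B_seq=2192 B_ack=143
After event 4: A_seq=154 A_ack=2192 B_seq=2192 B_ack=154

Answer: 154 2192 2192 154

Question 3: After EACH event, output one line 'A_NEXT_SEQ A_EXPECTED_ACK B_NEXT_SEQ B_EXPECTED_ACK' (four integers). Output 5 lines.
0 2000 2127 0
0 2000 2192 0
143 2000 2192 143
143 2192 2192 143
154 2192 2192 154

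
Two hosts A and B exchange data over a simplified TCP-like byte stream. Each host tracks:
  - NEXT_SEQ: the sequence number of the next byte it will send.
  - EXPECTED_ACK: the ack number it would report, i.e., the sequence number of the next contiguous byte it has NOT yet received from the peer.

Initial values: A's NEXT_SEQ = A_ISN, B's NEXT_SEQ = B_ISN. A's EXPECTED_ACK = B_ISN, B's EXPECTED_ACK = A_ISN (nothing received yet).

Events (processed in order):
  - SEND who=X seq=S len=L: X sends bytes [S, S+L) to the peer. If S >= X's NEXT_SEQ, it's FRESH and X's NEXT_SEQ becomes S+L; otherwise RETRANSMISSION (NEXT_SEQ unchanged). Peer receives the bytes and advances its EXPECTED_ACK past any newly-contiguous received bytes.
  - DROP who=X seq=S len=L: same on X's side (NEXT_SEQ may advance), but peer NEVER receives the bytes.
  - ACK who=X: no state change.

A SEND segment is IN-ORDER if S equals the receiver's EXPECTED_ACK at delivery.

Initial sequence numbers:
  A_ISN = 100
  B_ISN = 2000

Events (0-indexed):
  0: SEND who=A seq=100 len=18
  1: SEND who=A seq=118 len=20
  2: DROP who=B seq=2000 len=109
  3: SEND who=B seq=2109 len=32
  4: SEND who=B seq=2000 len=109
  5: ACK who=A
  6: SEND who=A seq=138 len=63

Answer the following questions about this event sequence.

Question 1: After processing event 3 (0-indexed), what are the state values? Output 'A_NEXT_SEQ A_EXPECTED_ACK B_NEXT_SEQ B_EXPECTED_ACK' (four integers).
After event 0: A_seq=118 A_ack=2000 B_seq=2000 B_ack=118
After event 1: A_seq=138 A_ack=2000 B_seq=2000 B_ack=138
After event 2: A_seq=138 A_ack=2000 B_seq=2109 B_ack=138
After event 3: A_seq=138 A_ack=2000 B_seq=2141 B_ack=138

138 2000 2141 138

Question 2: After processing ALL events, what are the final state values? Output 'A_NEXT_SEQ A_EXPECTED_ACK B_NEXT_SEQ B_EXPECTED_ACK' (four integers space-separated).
After event 0: A_seq=118 A_ack=2000 B_seq=2000 B_ack=118
After event 1: A_seq=138 A_ack=2000 B_seq=2000 B_ack=138
After event 2: A_seq=138 A_ack=2000 B_seq=2109 B_ack=138
After event 3: A_seq=138 A_ack=2000 B_seq=2141 B_ack=138
After event 4: A_seq=138 A_ack=2141 B_seq=2141 B_ack=138
After event 5: A_seq=138 A_ack=2141 B_seq=2141 B_ack=138
After event 6: A_seq=201 A_ack=2141 B_seq=2141 B_ack=201

Answer: 201 2141 2141 201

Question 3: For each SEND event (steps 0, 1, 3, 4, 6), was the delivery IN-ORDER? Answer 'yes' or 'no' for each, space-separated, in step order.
Step 0: SEND seq=100 -> in-order
Step 1: SEND seq=118 -> in-order
Step 3: SEND seq=2109 -> out-of-order
Step 4: SEND seq=2000 -> in-order
Step 6: SEND seq=138 -> in-order

Answer: yes yes no yes yes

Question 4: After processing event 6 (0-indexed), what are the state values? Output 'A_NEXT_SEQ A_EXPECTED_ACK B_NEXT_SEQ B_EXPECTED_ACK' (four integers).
After event 0: A_seq=118 A_ack=2000 B_seq=2000 B_ack=118
After event 1: A_seq=138 A_ack=2000 B_seq=2000 B_ack=138
After event 2: A_seq=138 A_ack=2000 B_seq=2109 B_ack=138
After event 3: A_seq=138 A_ack=2000 B_seq=2141 B_ack=138
After event 4: A_seq=138 A_ack=2141 B_seq=2141 B_ack=138
After event 5: A_seq=138 A_ack=2141 B_seq=2141 B_ack=138
After event 6: A_seq=201 A_ack=2141 B_seq=2141 B_ack=201

201 2141 2141 201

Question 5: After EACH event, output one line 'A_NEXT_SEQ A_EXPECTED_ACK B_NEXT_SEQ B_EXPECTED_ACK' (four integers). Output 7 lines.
118 2000 2000 118
138 2000 2000 138
138 2000 2109 138
138 2000 2141 138
138 2141 2141 138
138 2141 2141 138
201 2141 2141 201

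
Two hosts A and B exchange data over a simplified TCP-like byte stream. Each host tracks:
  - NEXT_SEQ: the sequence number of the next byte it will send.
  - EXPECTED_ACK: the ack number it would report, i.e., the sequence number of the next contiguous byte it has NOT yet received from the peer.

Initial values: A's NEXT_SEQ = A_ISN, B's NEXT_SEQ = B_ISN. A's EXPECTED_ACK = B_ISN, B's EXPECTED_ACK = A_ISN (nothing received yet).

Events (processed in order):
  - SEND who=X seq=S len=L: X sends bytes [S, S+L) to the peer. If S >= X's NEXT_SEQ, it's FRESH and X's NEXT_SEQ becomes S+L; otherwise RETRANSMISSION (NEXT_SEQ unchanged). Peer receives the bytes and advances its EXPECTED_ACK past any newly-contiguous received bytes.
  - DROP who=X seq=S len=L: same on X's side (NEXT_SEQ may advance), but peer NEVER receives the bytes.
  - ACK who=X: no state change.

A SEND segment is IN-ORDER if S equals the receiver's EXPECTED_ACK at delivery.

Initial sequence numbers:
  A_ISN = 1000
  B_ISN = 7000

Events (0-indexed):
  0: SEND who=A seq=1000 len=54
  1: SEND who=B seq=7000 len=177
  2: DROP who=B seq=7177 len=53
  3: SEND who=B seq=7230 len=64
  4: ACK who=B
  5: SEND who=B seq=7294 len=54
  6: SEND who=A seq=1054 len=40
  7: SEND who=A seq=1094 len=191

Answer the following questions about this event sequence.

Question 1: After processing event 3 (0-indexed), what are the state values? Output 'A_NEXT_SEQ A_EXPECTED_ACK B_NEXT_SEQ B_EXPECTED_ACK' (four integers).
After event 0: A_seq=1054 A_ack=7000 B_seq=7000 B_ack=1054
After event 1: A_seq=1054 A_ack=7177 B_seq=7177 B_ack=1054
After event 2: A_seq=1054 A_ack=7177 B_seq=7230 B_ack=1054
After event 3: A_seq=1054 A_ack=7177 B_seq=7294 B_ack=1054

1054 7177 7294 1054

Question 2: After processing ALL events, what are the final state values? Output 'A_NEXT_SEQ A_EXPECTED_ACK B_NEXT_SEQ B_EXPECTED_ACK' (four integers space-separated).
After event 0: A_seq=1054 A_ack=7000 B_seq=7000 B_ack=1054
After event 1: A_seq=1054 A_ack=7177 B_seq=7177 B_ack=1054
After event 2: A_seq=1054 A_ack=7177 B_seq=7230 B_ack=1054
After event 3: A_seq=1054 A_ack=7177 B_seq=7294 B_ack=1054
After event 4: A_seq=1054 A_ack=7177 B_seq=7294 B_ack=1054
After event 5: A_seq=1054 A_ack=7177 B_seq=7348 B_ack=1054
After event 6: A_seq=1094 A_ack=7177 B_seq=7348 B_ack=1094
After event 7: A_seq=1285 A_ack=7177 B_seq=7348 B_ack=1285

Answer: 1285 7177 7348 1285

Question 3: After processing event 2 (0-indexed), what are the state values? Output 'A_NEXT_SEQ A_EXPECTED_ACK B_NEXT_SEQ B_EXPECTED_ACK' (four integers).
After event 0: A_seq=1054 A_ack=7000 B_seq=7000 B_ack=1054
After event 1: A_seq=1054 A_ack=7177 B_seq=7177 B_ack=1054
After event 2: A_seq=1054 A_ack=7177 B_seq=7230 B_ack=1054

1054 7177 7230 1054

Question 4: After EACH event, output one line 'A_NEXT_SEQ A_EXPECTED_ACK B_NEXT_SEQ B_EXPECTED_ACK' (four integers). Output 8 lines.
1054 7000 7000 1054
1054 7177 7177 1054
1054 7177 7230 1054
1054 7177 7294 1054
1054 7177 7294 1054
1054 7177 7348 1054
1094 7177 7348 1094
1285 7177 7348 1285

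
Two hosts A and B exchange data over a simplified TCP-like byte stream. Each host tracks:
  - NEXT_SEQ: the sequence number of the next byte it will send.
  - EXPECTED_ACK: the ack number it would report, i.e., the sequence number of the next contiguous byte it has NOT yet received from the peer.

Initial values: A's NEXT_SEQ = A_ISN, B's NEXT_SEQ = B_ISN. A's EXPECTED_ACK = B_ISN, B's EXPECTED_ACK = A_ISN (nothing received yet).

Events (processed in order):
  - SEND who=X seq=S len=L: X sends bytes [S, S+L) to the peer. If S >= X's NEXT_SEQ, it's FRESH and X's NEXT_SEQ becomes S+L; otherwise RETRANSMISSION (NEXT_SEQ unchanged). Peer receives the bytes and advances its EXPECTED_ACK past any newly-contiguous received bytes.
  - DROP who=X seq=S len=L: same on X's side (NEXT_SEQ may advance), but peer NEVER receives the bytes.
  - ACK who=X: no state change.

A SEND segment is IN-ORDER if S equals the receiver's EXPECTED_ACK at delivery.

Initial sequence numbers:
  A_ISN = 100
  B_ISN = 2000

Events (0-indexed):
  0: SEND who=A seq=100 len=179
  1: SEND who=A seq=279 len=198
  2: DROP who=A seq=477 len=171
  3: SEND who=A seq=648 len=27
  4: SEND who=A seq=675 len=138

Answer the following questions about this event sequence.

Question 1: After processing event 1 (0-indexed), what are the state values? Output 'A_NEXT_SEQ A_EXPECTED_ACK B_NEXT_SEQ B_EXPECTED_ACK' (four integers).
After event 0: A_seq=279 A_ack=2000 B_seq=2000 B_ack=279
After event 1: A_seq=477 A_ack=2000 B_seq=2000 B_ack=477

477 2000 2000 477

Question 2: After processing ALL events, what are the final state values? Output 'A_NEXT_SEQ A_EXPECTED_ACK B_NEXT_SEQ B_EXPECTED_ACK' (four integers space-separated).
Answer: 813 2000 2000 477

Derivation:
After event 0: A_seq=279 A_ack=2000 B_seq=2000 B_ack=279
After event 1: A_seq=477 A_ack=2000 B_seq=2000 B_ack=477
After event 2: A_seq=648 A_ack=2000 B_seq=2000 B_ack=477
After event 3: A_seq=675 A_ack=2000 B_seq=2000 B_ack=477
After event 4: A_seq=813 A_ack=2000 B_seq=2000 B_ack=477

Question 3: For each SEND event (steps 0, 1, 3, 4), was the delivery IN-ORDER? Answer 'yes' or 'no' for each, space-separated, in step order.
Step 0: SEND seq=100 -> in-order
Step 1: SEND seq=279 -> in-order
Step 3: SEND seq=648 -> out-of-order
Step 4: SEND seq=675 -> out-of-order

Answer: yes yes no no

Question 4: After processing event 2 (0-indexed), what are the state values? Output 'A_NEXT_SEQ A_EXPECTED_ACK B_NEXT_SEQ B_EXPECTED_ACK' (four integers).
After event 0: A_seq=279 A_ack=2000 B_seq=2000 B_ack=279
After event 1: A_seq=477 A_ack=2000 B_seq=2000 B_ack=477
After event 2: A_seq=648 A_ack=2000 B_seq=2000 B_ack=477

648 2000 2000 477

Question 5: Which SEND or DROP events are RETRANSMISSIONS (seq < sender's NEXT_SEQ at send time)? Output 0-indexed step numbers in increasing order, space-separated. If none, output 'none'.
Step 0: SEND seq=100 -> fresh
Step 1: SEND seq=279 -> fresh
Step 2: DROP seq=477 -> fresh
Step 3: SEND seq=648 -> fresh
Step 4: SEND seq=675 -> fresh

Answer: none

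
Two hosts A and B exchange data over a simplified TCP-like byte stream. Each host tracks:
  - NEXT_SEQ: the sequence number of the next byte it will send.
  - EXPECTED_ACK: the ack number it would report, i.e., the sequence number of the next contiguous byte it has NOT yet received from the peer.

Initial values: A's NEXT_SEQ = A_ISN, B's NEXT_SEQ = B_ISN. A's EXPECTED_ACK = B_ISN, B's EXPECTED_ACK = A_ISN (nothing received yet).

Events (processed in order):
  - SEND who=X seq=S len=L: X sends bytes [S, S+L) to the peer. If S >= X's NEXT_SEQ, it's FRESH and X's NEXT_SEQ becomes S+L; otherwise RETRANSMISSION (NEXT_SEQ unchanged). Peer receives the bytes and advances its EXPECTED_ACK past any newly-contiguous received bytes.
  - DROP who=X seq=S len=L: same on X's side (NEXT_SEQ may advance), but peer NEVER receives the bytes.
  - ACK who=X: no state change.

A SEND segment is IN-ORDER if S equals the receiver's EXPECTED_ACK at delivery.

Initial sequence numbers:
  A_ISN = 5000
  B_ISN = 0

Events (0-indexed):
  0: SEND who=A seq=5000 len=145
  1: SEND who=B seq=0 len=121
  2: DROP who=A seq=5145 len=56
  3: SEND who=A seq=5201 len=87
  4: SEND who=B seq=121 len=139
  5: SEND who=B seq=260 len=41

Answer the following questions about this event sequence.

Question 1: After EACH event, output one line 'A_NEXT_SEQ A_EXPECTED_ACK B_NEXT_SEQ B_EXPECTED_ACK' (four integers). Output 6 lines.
5145 0 0 5145
5145 121 121 5145
5201 121 121 5145
5288 121 121 5145
5288 260 260 5145
5288 301 301 5145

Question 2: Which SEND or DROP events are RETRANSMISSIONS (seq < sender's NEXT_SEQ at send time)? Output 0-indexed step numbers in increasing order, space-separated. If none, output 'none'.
Step 0: SEND seq=5000 -> fresh
Step 1: SEND seq=0 -> fresh
Step 2: DROP seq=5145 -> fresh
Step 3: SEND seq=5201 -> fresh
Step 4: SEND seq=121 -> fresh
Step 5: SEND seq=260 -> fresh

Answer: none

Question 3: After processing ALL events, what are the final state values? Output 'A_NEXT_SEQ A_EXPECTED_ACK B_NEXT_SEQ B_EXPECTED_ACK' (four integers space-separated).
After event 0: A_seq=5145 A_ack=0 B_seq=0 B_ack=5145
After event 1: A_seq=5145 A_ack=121 B_seq=121 B_ack=5145
After event 2: A_seq=5201 A_ack=121 B_seq=121 B_ack=5145
After event 3: A_seq=5288 A_ack=121 B_seq=121 B_ack=5145
After event 4: A_seq=5288 A_ack=260 B_seq=260 B_ack=5145
After event 5: A_seq=5288 A_ack=301 B_seq=301 B_ack=5145

Answer: 5288 301 301 5145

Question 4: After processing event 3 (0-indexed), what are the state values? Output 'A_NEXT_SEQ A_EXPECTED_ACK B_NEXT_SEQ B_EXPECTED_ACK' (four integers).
After event 0: A_seq=5145 A_ack=0 B_seq=0 B_ack=5145
After event 1: A_seq=5145 A_ack=121 B_seq=121 B_ack=5145
After event 2: A_seq=5201 A_ack=121 B_seq=121 B_ack=5145
After event 3: A_seq=5288 A_ack=121 B_seq=121 B_ack=5145

5288 121 121 5145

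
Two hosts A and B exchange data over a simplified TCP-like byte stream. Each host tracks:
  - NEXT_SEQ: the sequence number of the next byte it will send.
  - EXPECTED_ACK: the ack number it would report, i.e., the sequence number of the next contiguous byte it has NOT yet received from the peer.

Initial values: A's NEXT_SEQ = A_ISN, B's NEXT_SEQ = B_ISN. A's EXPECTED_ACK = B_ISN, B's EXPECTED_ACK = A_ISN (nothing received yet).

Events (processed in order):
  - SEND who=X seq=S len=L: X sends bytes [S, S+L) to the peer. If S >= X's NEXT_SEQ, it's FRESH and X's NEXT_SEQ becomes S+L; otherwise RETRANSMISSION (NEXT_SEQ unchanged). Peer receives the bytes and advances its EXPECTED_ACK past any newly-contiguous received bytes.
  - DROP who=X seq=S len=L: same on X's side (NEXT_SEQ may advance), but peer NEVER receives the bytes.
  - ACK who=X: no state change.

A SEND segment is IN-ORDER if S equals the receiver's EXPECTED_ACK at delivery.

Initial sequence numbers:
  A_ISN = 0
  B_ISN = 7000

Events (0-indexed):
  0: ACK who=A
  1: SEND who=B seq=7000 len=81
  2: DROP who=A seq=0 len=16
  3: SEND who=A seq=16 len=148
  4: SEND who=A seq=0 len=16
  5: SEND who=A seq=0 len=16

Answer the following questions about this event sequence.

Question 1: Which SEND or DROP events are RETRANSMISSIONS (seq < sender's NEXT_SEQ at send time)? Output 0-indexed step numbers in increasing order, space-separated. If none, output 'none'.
Answer: 4 5

Derivation:
Step 1: SEND seq=7000 -> fresh
Step 2: DROP seq=0 -> fresh
Step 3: SEND seq=16 -> fresh
Step 4: SEND seq=0 -> retransmit
Step 5: SEND seq=0 -> retransmit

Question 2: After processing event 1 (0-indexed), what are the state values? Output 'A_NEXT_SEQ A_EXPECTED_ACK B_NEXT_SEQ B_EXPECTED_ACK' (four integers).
After event 0: A_seq=0 A_ack=7000 B_seq=7000 B_ack=0
After event 1: A_seq=0 A_ack=7081 B_seq=7081 B_ack=0

0 7081 7081 0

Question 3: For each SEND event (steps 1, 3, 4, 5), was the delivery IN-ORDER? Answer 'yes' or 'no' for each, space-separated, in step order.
Step 1: SEND seq=7000 -> in-order
Step 3: SEND seq=16 -> out-of-order
Step 4: SEND seq=0 -> in-order
Step 5: SEND seq=0 -> out-of-order

Answer: yes no yes no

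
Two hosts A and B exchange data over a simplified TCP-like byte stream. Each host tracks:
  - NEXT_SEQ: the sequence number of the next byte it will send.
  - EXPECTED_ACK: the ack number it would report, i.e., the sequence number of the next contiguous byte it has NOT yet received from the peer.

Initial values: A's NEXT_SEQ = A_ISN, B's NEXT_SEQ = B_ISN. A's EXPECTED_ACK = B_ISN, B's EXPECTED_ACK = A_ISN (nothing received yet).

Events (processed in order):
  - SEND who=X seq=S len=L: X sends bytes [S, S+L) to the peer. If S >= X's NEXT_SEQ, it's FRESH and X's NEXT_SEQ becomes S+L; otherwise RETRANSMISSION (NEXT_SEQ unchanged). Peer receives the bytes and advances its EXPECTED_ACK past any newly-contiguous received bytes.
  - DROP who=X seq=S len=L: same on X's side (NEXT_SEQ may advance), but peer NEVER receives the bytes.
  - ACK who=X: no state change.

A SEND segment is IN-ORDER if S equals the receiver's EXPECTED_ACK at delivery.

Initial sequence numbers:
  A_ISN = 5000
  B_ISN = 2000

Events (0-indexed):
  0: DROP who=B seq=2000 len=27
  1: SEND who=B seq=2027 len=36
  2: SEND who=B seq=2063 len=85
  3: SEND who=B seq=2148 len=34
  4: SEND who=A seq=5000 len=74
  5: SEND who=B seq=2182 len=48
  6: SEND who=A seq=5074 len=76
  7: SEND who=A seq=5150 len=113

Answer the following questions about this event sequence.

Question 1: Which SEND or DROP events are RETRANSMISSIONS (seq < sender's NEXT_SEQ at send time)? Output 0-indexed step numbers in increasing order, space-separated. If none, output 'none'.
Answer: none

Derivation:
Step 0: DROP seq=2000 -> fresh
Step 1: SEND seq=2027 -> fresh
Step 2: SEND seq=2063 -> fresh
Step 3: SEND seq=2148 -> fresh
Step 4: SEND seq=5000 -> fresh
Step 5: SEND seq=2182 -> fresh
Step 6: SEND seq=5074 -> fresh
Step 7: SEND seq=5150 -> fresh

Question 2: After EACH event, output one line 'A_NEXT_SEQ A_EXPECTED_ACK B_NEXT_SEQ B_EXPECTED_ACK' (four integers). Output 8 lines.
5000 2000 2027 5000
5000 2000 2063 5000
5000 2000 2148 5000
5000 2000 2182 5000
5074 2000 2182 5074
5074 2000 2230 5074
5150 2000 2230 5150
5263 2000 2230 5263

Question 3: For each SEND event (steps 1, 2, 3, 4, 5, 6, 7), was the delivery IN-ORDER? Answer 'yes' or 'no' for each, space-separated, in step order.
Answer: no no no yes no yes yes

Derivation:
Step 1: SEND seq=2027 -> out-of-order
Step 2: SEND seq=2063 -> out-of-order
Step 3: SEND seq=2148 -> out-of-order
Step 4: SEND seq=5000 -> in-order
Step 5: SEND seq=2182 -> out-of-order
Step 6: SEND seq=5074 -> in-order
Step 7: SEND seq=5150 -> in-order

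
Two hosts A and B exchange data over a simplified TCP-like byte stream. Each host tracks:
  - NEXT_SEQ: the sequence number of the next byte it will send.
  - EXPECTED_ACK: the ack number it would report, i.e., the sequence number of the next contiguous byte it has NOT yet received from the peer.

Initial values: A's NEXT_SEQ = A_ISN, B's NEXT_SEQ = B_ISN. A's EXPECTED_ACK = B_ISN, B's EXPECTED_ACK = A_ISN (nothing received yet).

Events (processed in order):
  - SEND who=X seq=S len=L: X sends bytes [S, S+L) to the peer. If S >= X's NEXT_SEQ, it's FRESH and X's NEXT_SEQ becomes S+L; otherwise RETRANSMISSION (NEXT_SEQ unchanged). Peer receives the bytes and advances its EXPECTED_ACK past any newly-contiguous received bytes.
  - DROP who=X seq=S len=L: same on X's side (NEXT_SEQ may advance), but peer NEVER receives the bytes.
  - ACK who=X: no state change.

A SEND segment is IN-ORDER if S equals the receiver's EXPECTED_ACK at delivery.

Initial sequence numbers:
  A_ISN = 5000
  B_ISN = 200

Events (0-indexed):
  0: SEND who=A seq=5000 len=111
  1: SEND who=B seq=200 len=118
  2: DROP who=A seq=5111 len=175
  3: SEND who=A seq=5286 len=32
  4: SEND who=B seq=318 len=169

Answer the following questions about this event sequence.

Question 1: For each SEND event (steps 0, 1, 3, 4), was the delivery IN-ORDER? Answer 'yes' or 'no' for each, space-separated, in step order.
Step 0: SEND seq=5000 -> in-order
Step 1: SEND seq=200 -> in-order
Step 3: SEND seq=5286 -> out-of-order
Step 4: SEND seq=318 -> in-order

Answer: yes yes no yes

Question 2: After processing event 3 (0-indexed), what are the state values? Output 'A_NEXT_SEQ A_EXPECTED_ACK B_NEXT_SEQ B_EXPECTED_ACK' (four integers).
After event 0: A_seq=5111 A_ack=200 B_seq=200 B_ack=5111
After event 1: A_seq=5111 A_ack=318 B_seq=318 B_ack=5111
After event 2: A_seq=5286 A_ack=318 B_seq=318 B_ack=5111
After event 3: A_seq=5318 A_ack=318 B_seq=318 B_ack=5111

5318 318 318 5111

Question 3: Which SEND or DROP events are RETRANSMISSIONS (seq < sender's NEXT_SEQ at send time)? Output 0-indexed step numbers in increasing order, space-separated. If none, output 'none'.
Step 0: SEND seq=5000 -> fresh
Step 1: SEND seq=200 -> fresh
Step 2: DROP seq=5111 -> fresh
Step 3: SEND seq=5286 -> fresh
Step 4: SEND seq=318 -> fresh

Answer: none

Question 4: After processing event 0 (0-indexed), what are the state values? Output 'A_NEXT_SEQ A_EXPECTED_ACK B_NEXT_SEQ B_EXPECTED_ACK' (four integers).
After event 0: A_seq=5111 A_ack=200 B_seq=200 B_ack=5111

5111 200 200 5111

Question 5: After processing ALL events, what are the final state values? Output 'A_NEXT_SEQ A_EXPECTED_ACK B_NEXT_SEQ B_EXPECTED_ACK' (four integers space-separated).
Answer: 5318 487 487 5111

Derivation:
After event 0: A_seq=5111 A_ack=200 B_seq=200 B_ack=5111
After event 1: A_seq=5111 A_ack=318 B_seq=318 B_ack=5111
After event 2: A_seq=5286 A_ack=318 B_seq=318 B_ack=5111
After event 3: A_seq=5318 A_ack=318 B_seq=318 B_ack=5111
After event 4: A_seq=5318 A_ack=487 B_seq=487 B_ack=5111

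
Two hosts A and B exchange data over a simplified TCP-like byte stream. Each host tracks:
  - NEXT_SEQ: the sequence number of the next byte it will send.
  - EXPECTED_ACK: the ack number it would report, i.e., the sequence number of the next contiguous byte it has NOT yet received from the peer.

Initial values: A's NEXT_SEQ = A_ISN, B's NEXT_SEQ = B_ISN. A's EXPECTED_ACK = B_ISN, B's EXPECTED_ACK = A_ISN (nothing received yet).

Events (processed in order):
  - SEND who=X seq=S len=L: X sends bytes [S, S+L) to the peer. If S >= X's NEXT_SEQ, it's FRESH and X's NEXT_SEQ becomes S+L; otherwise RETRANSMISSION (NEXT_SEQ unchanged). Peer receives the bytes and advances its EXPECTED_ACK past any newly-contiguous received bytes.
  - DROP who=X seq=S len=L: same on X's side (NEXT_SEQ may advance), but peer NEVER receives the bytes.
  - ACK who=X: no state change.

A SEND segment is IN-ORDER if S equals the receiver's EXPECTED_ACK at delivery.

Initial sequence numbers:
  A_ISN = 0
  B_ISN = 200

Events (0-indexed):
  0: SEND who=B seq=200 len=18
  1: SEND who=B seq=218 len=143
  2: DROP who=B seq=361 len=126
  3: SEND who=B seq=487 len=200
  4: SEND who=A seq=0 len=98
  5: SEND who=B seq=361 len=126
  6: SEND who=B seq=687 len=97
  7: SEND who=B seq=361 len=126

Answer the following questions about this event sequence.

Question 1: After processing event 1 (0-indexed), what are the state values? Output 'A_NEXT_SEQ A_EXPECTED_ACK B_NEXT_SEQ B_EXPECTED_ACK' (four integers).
After event 0: A_seq=0 A_ack=218 B_seq=218 B_ack=0
After event 1: A_seq=0 A_ack=361 B_seq=361 B_ack=0

0 361 361 0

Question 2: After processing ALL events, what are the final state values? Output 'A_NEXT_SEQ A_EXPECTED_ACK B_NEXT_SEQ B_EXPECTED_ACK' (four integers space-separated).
Answer: 98 784 784 98

Derivation:
After event 0: A_seq=0 A_ack=218 B_seq=218 B_ack=0
After event 1: A_seq=0 A_ack=361 B_seq=361 B_ack=0
After event 2: A_seq=0 A_ack=361 B_seq=487 B_ack=0
After event 3: A_seq=0 A_ack=361 B_seq=687 B_ack=0
After event 4: A_seq=98 A_ack=361 B_seq=687 B_ack=98
After event 5: A_seq=98 A_ack=687 B_seq=687 B_ack=98
After event 6: A_seq=98 A_ack=784 B_seq=784 B_ack=98
After event 7: A_seq=98 A_ack=784 B_seq=784 B_ack=98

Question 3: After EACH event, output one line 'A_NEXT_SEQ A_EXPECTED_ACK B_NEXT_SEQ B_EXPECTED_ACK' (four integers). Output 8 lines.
0 218 218 0
0 361 361 0
0 361 487 0
0 361 687 0
98 361 687 98
98 687 687 98
98 784 784 98
98 784 784 98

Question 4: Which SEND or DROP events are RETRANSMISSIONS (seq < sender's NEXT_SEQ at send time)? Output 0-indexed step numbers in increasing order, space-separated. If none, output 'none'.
Answer: 5 7

Derivation:
Step 0: SEND seq=200 -> fresh
Step 1: SEND seq=218 -> fresh
Step 2: DROP seq=361 -> fresh
Step 3: SEND seq=487 -> fresh
Step 4: SEND seq=0 -> fresh
Step 5: SEND seq=361 -> retransmit
Step 6: SEND seq=687 -> fresh
Step 7: SEND seq=361 -> retransmit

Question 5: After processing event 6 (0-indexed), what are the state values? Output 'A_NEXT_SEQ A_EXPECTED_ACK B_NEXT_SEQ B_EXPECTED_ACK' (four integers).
After event 0: A_seq=0 A_ack=218 B_seq=218 B_ack=0
After event 1: A_seq=0 A_ack=361 B_seq=361 B_ack=0
After event 2: A_seq=0 A_ack=361 B_seq=487 B_ack=0
After event 3: A_seq=0 A_ack=361 B_seq=687 B_ack=0
After event 4: A_seq=98 A_ack=361 B_seq=687 B_ack=98
After event 5: A_seq=98 A_ack=687 B_seq=687 B_ack=98
After event 6: A_seq=98 A_ack=784 B_seq=784 B_ack=98

98 784 784 98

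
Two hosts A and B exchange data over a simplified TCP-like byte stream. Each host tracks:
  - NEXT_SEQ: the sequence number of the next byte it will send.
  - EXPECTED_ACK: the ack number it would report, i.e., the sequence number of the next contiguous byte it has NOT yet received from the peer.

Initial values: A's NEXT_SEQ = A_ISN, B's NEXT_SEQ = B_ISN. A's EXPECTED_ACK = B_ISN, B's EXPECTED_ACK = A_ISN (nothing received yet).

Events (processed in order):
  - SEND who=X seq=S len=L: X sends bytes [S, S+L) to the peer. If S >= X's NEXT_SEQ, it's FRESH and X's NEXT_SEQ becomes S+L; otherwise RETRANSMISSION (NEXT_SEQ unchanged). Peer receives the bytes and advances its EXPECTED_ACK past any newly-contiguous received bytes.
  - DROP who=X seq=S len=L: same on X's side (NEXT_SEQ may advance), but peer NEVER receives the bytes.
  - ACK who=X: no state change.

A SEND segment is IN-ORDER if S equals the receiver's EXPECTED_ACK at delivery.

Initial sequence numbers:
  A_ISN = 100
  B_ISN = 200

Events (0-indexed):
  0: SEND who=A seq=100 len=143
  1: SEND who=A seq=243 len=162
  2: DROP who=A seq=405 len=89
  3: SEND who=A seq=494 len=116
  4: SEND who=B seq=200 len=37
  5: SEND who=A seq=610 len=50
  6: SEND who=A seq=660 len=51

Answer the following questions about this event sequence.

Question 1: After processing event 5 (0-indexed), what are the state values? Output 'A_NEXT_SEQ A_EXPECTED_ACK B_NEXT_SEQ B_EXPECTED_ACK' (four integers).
After event 0: A_seq=243 A_ack=200 B_seq=200 B_ack=243
After event 1: A_seq=405 A_ack=200 B_seq=200 B_ack=405
After event 2: A_seq=494 A_ack=200 B_seq=200 B_ack=405
After event 3: A_seq=610 A_ack=200 B_seq=200 B_ack=405
After event 4: A_seq=610 A_ack=237 B_seq=237 B_ack=405
After event 5: A_seq=660 A_ack=237 B_seq=237 B_ack=405

660 237 237 405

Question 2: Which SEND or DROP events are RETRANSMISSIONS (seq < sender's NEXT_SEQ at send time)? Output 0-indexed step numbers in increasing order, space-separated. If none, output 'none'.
Answer: none

Derivation:
Step 0: SEND seq=100 -> fresh
Step 1: SEND seq=243 -> fresh
Step 2: DROP seq=405 -> fresh
Step 3: SEND seq=494 -> fresh
Step 4: SEND seq=200 -> fresh
Step 5: SEND seq=610 -> fresh
Step 6: SEND seq=660 -> fresh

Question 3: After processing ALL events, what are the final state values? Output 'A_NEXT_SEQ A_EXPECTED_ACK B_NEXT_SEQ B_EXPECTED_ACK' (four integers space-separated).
Answer: 711 237 237 405

Derivation:
After event 0: A_seq=243 A_ack=200 B_seq=200 B_ack=243
After event 1: A_seq=405 A_ack=200 B_seq=200 B_ack=405
After event 2: A_seq=494 A_ack=200 B_seq=200 B_ack=405
After event 3: A_seq=610 A_ack=200 B_seq=200 B_ack=405
After event 4: A_seq=610 A_ack=237 B_seq=237 B_ack=405
After event 5: A_seq=660 A_ack=237 B_seq=237 B_ack=405
After event 6: A_seq=711 A_ack=237 B_seq=237 B_ack=405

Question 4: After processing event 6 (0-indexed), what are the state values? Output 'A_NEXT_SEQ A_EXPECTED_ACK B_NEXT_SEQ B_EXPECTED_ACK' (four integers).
After event 0: A_seq=243 A_ack=200 B_seq=200 B_ack=243
After event 1: A_seq=405 A_ack=200 B_seq=200 B_ack=405
After event 2: A_seq=494 A_ack=200 B_seq=200 B_ack=405
After event 3: A_seq=610 A_ack=200 B_seq=200 B_ack=405
After event 4: A_seq=610 A_ack=237 B_seq=237 B_ack=405
After event 5: A_seq=660 A_ack=237 B_seq=237 B_ack=405
After event 6: A_seq=711 A_ack=237 B_seq=237 B_ack=405

711 237 237 405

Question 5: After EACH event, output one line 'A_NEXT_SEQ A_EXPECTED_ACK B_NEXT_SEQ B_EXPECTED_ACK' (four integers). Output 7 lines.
243 200 200 243
405 200 200 405
494 200 200 405
610 200 200 405
610 237 237 405
660 237 237 405
711 237 237 405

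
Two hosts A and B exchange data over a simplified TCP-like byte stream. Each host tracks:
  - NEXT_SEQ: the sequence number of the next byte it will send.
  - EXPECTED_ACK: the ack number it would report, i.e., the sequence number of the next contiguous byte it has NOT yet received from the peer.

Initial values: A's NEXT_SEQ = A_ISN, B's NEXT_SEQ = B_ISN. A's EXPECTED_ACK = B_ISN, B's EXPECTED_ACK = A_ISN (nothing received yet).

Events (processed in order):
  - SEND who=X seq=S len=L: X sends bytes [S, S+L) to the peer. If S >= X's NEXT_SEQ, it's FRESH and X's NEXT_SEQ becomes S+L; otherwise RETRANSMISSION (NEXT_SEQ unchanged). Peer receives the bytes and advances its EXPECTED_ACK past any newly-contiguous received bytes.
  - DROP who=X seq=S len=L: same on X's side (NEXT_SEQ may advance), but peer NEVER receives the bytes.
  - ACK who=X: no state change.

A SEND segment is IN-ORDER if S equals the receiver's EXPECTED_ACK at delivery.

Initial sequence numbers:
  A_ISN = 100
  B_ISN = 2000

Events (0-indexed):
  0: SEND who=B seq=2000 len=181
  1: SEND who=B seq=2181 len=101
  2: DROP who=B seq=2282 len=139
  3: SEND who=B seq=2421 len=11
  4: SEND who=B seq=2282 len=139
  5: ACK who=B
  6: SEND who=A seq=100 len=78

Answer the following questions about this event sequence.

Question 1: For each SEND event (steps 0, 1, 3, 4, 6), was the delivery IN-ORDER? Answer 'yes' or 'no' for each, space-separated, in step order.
Answer: yes yes no yes yes

Derivation:
Step 0: SEND seq=2000 -> in-order
Step 1: SEND seq=2181 -> in-order
Step 3: SEND seq=2421 -> out-of-order
Step 4: SEND seq=2282 -> in-order
Step 6: SEND seq=100 -> in-order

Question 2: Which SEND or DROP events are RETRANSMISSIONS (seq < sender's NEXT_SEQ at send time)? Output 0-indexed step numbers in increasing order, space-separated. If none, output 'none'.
Step 0: SEND seq=2000 -> fresh
Step 1: SEND seq=2181 -> fresh
Step 2: DROP seq=2282 -> fresh
Step 3: SEND seq=2421 -> fresh
Step 4: SEND seq=2282 -> retransmit
Step 6: SEND seq=100 -> fresh

Answer: 4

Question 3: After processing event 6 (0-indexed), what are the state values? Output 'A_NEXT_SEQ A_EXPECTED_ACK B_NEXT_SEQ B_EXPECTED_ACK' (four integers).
After event 0: A_seq=100 A_ack=2181 B_seq=2181 B_ack=100
After event 1: A_seq=100 A_ack=2282 B_seq=2282 B_ack=100
After event 2: A_seq=100 A_ack=2282 B_seq=2421 B_ack=100
After event 3: A_seq=100 A_ack=2282 B_seq=2432 B_ack=100
After event 4: A_seq=100 A_ack=2432 B_seq=2432 B_ack=100
After event 5: A_seq=100 A_ack=2432 B_seq=2432 B_ack=100
After event 6: A_seq=178 A_ack=2432 B_seq=2432 B_ack=178

178 2432 2432 178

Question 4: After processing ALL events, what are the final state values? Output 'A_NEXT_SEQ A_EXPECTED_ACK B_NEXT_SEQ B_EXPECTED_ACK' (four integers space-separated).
After event 0: A_seq=100 A_ack=2181 B_seq=2181 B_ack=100
After event 1: A_seq=100 A_ack=2282 B_seq=2282 B_ack=100
After event 2: A_seq=100 A_ack=2282 B_seq=2421 B_ack=100
After event 3: A_seq=100 A_ack=2282 B_seq=2432 B_ack=100
After event 4: A_seq=100 A_ack=2432 B_seq=2432 B_ack=100
After event 5: A_seq=100 A_ack=2432 B_seq=2432 B_ack=100
After event 6: A_seq=178 A_ack=2432 B_seq=2432 B_ack=178

Answer: 178 2432 2432 178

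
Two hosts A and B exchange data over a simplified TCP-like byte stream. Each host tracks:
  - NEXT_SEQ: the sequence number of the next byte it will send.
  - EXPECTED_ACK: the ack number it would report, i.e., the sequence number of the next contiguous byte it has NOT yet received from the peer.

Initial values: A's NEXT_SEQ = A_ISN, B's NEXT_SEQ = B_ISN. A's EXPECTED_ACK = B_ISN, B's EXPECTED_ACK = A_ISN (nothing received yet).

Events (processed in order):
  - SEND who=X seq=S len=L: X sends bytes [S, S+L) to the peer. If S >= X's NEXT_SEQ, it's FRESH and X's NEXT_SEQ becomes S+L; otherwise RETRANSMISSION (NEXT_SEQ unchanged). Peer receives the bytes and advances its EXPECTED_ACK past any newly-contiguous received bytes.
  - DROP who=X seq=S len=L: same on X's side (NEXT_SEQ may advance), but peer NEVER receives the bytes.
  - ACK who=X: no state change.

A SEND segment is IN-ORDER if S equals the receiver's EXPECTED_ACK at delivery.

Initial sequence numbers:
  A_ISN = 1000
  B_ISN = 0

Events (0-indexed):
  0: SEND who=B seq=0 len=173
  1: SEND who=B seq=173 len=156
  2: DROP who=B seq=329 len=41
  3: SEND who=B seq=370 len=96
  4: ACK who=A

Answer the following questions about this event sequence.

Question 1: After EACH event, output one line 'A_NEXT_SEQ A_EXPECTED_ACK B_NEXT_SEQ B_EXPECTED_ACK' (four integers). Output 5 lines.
1000 173 173 1000
1000 329 329 1000
1000 329 370 1000
1000 329 466 1000
1000 329 466 1000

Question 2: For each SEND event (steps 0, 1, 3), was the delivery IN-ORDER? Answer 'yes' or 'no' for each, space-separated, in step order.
Step 0: SEND seq=0 -> in-order
Step 1: SEND seq=173 -> in-order
Step 3: SEND seq=370 -> out-of-order

Answer: yes yes no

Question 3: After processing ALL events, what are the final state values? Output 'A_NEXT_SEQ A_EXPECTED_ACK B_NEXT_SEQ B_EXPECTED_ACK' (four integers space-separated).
After event 0: A_seq=1000 A_ack=173 B_seq=173 B_ack=1000
After event 1: A_seq=1000 A_ack=329 B_seq=329 B_ack=1000
After event 2: A_seq=1000 A_ack=329 B_seq=370 B_ack=1000
After event 3: A_seq=1000 A_ack=329 B_seq=466 B_ack=1000
After event 4: A_seq=1000 A_ack=329 B_seq=466 B_ack=1000

Answer: 1000 329 466 1000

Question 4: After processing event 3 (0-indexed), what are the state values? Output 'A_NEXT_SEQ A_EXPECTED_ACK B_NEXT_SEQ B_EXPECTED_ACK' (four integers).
After event 0: A_seq=1000 A_ack=173 B_seq=173 B_ack=1000
After event 1: A_seq=1000 A_ack=329 B_seq=329 B_ack=1000
After event 2: A_seq=1000 A_ack=329 B_seq=370 B_ack=1000
After event 3: A_seq=1000 A_ack=329 B_seq=466 B_ack=1000

1000 329 466 1000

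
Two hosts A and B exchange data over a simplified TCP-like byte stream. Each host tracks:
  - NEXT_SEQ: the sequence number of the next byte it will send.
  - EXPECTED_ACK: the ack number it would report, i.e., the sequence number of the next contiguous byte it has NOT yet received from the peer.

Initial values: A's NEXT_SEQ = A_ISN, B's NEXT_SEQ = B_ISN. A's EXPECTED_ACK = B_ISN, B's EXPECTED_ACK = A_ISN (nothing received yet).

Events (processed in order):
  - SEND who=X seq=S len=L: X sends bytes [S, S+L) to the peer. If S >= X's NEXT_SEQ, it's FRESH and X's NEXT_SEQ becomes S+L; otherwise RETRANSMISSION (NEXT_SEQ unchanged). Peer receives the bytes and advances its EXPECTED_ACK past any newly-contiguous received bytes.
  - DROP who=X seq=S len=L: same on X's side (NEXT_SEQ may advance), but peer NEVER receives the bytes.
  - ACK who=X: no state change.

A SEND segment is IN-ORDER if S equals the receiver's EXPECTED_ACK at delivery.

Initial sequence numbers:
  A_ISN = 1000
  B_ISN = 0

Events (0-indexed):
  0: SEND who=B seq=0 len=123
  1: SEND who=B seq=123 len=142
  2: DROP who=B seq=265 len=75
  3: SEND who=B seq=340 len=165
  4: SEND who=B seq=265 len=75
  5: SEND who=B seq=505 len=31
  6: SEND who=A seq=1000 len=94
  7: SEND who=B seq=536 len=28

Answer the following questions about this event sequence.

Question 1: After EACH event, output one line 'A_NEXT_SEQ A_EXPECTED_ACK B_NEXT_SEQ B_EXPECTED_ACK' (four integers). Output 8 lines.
1000 123 123 1000
1000 265 265 1000
1000 265 340 1000
1000 265 505 1000
1000 505 505 1000
1000 536 536 1000
1094 536 536 1094
1094 564 564 1094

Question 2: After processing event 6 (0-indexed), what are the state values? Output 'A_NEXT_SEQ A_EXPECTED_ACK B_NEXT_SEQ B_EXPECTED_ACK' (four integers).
After event 0: A_seq=1000 A_ack=123 B_seq=123 B_ack=1000
After event 1: A_seq=1000 A_ack=265 B_seq=265 B_ack=1000
After event 2: A_seq=1000 A_ack=265 B_seq=340 B_ack=1000
After event 3: A_seq=1000 A_ack=265 B_seq=505 B_ack=1000
After event 4: A_seq=1000 A_ack=505 B_seq=505 B_ack=1000
After event 5: A_seq=1000 A_ack=536 B_seq=536 B_ack=1000
After event 6: A_seq=1094 A_ack=536 B_seq=536 B_ack=1094

1094 536 536 1094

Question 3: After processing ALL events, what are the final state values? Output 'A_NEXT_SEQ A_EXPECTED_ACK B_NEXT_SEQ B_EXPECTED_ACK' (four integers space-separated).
After event 0: A_seq=1000 A_ack=123 B_seq=123 B_ack=1000
After event 1: A_seq=1000 A_ack=265 B_seq=265 B_ack=1000
After event 2: A_seq=1000 A_ack=265 B_seq=340 B_ack=1000
After event 3: A_seq=1000 A_ack=265 B_seq=505 B_ack=1000
After event 4: A_seq=1000 A_ack=505 B_seq=505 B_ack=1000
After event 5: A_seq=1000 A_ack=536 B_seq=536 B_ack=1000
After event 6: A_seq=1094 A_ack=536 B_seq=536 B_ack=1094
After event 7: A_seq=1094 A_ack=564 B_seq=564 B_ack=1094

Answer: 1094 564 564 1094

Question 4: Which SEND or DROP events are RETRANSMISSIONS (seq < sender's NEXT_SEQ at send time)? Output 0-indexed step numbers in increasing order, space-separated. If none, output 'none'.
Answer: 4

Derivation:
Step 0: SEND seq=0 -> fresh
Step 1: SEND seq=123 -> fresh
Step 2: DROP seq=265 -> fresh
Step 3: SEND seq=340 -> fresh
Step 4: SEND seq=265 -> retransmit
Step 5: SEND seq=505 -> fresh
Step 6: SEND seq=1000 -> fresh
Step 7: SEND seq=536 -> fresh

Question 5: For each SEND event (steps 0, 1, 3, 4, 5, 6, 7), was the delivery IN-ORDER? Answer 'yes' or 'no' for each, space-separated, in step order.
Step 0: SEND seq=0 -> in-order
Step 1: SEND seq=123 -> in-order
Step 3: SEND seq=340 -> out-of-order
Step 4: SEND seq=265 -> in-order
Step 5: SEND seq=505 -> in-order
Step 6: SEND seq=1000 -> in-order
Step 7: SEND seq=536 -> in-order

Answer: yes yes no yes yes yes yes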